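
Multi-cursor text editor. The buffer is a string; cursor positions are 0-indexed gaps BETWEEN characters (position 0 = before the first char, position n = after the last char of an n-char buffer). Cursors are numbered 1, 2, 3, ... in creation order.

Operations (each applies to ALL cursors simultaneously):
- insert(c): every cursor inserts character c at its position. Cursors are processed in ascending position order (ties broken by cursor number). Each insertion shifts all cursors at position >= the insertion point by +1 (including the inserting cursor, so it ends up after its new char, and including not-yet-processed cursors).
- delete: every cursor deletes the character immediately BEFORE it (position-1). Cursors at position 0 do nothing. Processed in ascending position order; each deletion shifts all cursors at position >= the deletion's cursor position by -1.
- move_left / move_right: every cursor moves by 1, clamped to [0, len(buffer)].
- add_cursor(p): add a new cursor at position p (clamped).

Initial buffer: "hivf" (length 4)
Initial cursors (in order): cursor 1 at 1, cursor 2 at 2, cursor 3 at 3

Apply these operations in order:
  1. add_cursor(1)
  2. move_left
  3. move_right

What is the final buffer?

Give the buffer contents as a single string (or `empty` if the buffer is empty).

Answer: hivf

Derivation:
After op 1 (add_cursor(1)): buffer="hivf" (len 4), cursors c1@1 c4@1 c2@2 c3@3, authorship ....
After op 2 (move_left): buffer="hivf" (len 4), cursors c1@0 c4@0 c2@1 c3@2, authorship ....
After op 3 (move_right): buffer="hivf" (len 4), cursors c1@1 c4@1 c2@2 c3@3, authorship ....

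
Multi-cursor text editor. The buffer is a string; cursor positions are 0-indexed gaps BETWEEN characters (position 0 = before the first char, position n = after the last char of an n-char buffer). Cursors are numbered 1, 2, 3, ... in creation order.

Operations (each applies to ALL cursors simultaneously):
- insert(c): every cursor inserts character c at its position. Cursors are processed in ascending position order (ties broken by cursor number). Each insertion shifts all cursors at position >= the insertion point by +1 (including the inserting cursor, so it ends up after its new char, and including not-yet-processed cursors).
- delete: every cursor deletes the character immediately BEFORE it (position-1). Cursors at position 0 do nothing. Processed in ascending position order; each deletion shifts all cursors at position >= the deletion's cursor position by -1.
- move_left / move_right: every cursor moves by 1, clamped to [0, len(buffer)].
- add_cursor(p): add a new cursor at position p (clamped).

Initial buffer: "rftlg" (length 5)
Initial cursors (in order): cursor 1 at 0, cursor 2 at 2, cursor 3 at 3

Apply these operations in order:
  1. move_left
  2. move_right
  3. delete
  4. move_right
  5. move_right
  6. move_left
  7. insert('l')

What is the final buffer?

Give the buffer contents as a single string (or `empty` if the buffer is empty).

After op 1 (move_left): buffer="rftlg" (len 5), cursors c1@0 c2@1 c3@2, authorship .....
After op 2 (move_right): buffer="rftlg" (len 5), cursors c1@1 c2@2 c3@3, authorship .....
After op 3 (delete): buffer="lg" (len 2), cursors c1@0 c2@0 c3@0, authorship ..
After op 4 (move_right): buffer="lg" (len 2), cursors c1@1 c2@1 c3@1, authorship ..
After op 5 (move_right): buffer="lg" (len 2), cursors c1@2 c2@2 c3@2, authorship ..
After op 6 (move_left): buffer="lg" (len 2), cursors c1@1 c2@1 c3@1, authorship ..
After op 7 (insert('l')): buffer="llllg" (len 5), cursors c1@4 c2@4 c3@4, authorship .123.

Answer: llllg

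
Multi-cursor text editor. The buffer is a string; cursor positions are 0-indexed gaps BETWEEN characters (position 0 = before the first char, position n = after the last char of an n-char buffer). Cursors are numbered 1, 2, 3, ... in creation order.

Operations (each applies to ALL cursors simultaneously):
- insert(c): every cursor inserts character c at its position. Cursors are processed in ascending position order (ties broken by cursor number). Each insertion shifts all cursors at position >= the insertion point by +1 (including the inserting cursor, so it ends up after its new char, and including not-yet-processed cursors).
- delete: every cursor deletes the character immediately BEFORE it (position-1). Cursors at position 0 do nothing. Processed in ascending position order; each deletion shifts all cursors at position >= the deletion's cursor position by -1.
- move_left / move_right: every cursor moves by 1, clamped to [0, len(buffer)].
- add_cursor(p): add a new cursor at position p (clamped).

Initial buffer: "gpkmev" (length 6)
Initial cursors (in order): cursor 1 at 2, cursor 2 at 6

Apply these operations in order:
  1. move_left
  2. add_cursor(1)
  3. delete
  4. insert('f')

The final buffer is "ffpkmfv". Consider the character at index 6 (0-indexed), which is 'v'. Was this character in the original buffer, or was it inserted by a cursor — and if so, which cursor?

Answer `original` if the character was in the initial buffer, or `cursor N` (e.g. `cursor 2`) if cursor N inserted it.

After op 1 (move_left): buffer="gpkmev" (len 6), cursors c1@1 c2@5, authorship ......
After op 2 (add_cursor(1)): buffer="gpkmev" (len 6), cursors c1@1 c3@1 c2@5, authorship ......
After op 3 (delete): buffer="pkmv" (len 4), cursors c1@0 c3@0 c2@3, authorship ....
After op 4 (insert('f')): buffer="ffpkmfv" (len 7), cursors c1@2 c3@2 c2@6, authorship 13...2.
Authorship (.=original, N=cursor N): 1 3 . . . 2 .
Index 6: author = original

Answer: original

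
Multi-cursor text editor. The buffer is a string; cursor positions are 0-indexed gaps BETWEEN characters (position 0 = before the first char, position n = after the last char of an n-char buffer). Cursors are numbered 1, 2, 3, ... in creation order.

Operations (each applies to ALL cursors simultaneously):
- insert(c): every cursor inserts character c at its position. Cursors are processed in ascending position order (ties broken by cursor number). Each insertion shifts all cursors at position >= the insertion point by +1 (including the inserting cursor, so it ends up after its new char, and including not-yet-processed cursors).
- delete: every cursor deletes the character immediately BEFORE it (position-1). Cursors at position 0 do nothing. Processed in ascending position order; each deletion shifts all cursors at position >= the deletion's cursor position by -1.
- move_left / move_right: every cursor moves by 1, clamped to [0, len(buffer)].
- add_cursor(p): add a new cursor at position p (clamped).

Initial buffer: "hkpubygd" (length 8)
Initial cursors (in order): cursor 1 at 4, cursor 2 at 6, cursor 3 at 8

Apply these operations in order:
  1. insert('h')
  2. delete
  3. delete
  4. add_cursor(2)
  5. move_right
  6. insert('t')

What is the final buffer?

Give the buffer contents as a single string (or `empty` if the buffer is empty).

After op 1 (insert('h')): buffer="hkpuhbyhgdh" (len 11), cursors c1@5 c2@8 c3@11, authorship ....1..2..3
After op 2 (delete): buffer="hkpubygd" (len 8), cursors c1@4 c2@6 c3@8, authorship ........
After op 3 (delete): buffer="hkpbg" (len 5), cursors c1@3 c2@4 c3@5, authorship .....
After op 4 (add_cursor(2)): buffer="hkpbg" (len 5), cursors c4@2 c1@3 c2@4 c3@5, authorship .....
After op 5 (move_right): buffer="hkpbg" (len 5), cursors c4@3 c1@4 c2@5 c3@5, authorship .....
After op 6 (insert('t')): buffer="hkptbtgtt" (len 9), cursors c4@4 c1@6 c2@9 c3@9, authorship ...4.1.23

Answer: hkptbtgtt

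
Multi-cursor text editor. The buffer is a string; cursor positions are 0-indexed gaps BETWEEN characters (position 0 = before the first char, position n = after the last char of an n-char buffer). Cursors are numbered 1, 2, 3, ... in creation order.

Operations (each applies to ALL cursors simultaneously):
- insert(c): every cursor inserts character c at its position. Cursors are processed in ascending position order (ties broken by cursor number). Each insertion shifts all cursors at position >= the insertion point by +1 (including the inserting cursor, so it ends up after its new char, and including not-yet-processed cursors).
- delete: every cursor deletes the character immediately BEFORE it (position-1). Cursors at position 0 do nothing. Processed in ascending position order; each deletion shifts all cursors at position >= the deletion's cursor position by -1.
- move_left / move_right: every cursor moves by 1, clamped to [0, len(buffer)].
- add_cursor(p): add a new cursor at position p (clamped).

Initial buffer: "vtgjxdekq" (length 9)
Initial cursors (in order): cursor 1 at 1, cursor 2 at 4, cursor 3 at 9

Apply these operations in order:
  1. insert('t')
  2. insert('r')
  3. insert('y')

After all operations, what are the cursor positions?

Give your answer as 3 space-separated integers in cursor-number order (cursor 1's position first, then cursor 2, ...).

After op 1 (insert('t')): buffer="vttgjtxdekqt" (len 12), cursors c1@2 c2@6 c3@12, authorship .1...2.....3
After op 2 (insert('r')): buffer="vtrtgjtrxdekqtr" (len 15), cursors c1@3 c2@8 c3@15, authorship .11...22.....33
After op 3 (insert('y')): buffer="vtrytgjtryxdekqtry" (len 18), cursors c1@4 c2@10 c3@18, authorship .111...222.....333

Answer: 4 10 18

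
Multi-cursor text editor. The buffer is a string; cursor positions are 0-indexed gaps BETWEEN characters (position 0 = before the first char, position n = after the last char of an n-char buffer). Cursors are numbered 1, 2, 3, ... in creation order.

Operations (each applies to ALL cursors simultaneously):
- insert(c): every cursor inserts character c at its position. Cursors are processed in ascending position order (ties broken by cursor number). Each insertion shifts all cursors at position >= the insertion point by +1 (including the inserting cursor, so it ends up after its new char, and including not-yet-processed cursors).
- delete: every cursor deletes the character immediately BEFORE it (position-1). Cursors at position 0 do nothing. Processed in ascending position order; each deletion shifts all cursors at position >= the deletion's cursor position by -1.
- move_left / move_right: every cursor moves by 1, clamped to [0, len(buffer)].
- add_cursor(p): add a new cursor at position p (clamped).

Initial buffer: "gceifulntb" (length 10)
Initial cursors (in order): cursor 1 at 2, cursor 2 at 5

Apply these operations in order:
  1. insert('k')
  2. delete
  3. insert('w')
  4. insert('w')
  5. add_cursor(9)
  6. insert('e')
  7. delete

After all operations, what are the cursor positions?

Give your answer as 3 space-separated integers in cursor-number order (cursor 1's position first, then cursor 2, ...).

After op 1 (insert('k')): buffer="gckeifkulntb" (len 12), cursors c1@3 c2@7, authorship ..1...2.....
After op 2 (delete): buffer="gceifulntb" (len 10), cursors c1@2 c2@5, authorship ..........
After op 3 (insert('w')): buffer="gcweifwulntb" (len 12), cursors c1@3 c2@7, authorship ..1...2.....
After op 4 (insert('w')): buffer="gcwweifwwulntb" (len 14), cursors c1@4 c2@9, authorship ..11...22.....
After op 5 (add_cursor(9)): buffer="gcwweifwwulntb" (len 14), cursors c1@4 c2@9 c3@9, authorship ..11...22.....
After op 6 (insert('e')): buffer="gcwweeifwweeulntb" (len 17), cursors c1@5 c2@12 c3@12, authorship ..111...2223.....
After op 7 (delete): buffer="gcwweifwwulntb" (len 14), cursors c1@4 c2@9 c3@9, authorship ..11...22.....

Answer: 4 9 9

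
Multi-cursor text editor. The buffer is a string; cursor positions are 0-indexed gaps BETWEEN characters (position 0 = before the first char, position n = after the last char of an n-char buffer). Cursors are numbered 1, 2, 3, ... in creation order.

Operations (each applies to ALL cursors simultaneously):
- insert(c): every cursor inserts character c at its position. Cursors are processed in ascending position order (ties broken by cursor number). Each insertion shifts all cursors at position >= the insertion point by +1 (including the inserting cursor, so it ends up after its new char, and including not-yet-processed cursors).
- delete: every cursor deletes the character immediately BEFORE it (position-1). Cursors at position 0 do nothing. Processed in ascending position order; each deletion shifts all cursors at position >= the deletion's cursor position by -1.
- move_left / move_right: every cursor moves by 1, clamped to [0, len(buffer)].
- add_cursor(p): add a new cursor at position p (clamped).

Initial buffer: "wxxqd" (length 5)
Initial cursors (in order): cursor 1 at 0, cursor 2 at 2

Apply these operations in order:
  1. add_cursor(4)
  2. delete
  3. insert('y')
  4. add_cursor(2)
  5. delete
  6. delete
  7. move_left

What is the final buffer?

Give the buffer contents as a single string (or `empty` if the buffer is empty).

After op 1 (add_cursor(4)): buffer="wxxqd" (len 5), cursors c1@0 c2@2 c3@4, authorship .....
After op 2 (delete): buffer="wxd" (len 3), cursors c1@0 c2@1 c3@2, authorship ...
After op 3 (insert('y')): buffer="ywyxyd" (len 6), cursors c1@1 c2@3 c3@5, authorship 1.2.3.
After op 4 (add_cursor(2)): buffer="ywyxyd" (len 6), cursors c1@1 c4@2 c2@3 c3@5, authorship 1.2.3.
After op 5 (delete): buffer="xd" (len 2), cursors c1@0 c2@0 c4@0 c3@1, authorship ..
After op 6 (delete): buffer="d" (len 1), cursors c1@0 c2@0 c3@0 c4@0, authorship .
After op 7 (move_left): buffer="d" (len 1), cursors c1@0 c2@0 c3@0 c4@0, authorship .

Answer: d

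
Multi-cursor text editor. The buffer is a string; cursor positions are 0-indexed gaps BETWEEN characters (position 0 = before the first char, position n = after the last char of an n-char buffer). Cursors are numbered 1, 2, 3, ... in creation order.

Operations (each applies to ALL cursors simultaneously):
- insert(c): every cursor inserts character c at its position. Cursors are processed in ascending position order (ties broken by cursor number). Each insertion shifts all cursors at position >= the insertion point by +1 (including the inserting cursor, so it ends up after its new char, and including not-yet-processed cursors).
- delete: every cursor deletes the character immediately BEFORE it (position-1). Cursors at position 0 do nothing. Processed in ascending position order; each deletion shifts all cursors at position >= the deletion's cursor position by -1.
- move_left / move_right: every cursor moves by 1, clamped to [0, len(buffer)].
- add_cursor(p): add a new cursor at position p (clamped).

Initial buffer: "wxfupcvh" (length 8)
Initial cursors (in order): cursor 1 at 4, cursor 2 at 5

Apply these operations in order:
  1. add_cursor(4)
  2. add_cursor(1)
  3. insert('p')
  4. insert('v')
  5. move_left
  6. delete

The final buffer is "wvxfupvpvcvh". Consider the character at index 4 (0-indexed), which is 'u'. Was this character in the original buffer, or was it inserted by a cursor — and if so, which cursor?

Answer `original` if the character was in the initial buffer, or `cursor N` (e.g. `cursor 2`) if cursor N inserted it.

Answer: original

Derivation:
After op 1 (add_cursor(4)): buffer="wxfupcvh" (len 8), cursors c1@4 c3@4 c2@5, authorship ........
After op 2 (add_cursor(1)): buffer="wxfupcvh" (len 8), cursors c4@1 c1@4 c3@4 c2@5, authorship ........
After op 3 (insert('p')): buffer="wpxfuppppcvh" (len 12), cursors c4@2 c1@7 c3@7 c2@9, authorship .4...13.2...
After op 4 (insert('v')): buffer="wpvxfuppvvppvcvh" (len 16), cursors c4@3 c1@10 c3@10 c2@13, authorship .44...1313.22...
After op 5 (move_left): buffer="wpvxfuppvvppvcvh" (len 16), cursors c4@2 c1@9 c3@9 c2@12, authorship .44...1313.22...
After op 6 (delete): buffer="wvxfupvpvcvh" (len 12), cursors c4@1 c1@6 c3@6 c2@8, authorship .4...13.2...
Authorship (.=original, N=cursor N): . 4 . . . 1 3 . 2 . . .
Index 4: author = original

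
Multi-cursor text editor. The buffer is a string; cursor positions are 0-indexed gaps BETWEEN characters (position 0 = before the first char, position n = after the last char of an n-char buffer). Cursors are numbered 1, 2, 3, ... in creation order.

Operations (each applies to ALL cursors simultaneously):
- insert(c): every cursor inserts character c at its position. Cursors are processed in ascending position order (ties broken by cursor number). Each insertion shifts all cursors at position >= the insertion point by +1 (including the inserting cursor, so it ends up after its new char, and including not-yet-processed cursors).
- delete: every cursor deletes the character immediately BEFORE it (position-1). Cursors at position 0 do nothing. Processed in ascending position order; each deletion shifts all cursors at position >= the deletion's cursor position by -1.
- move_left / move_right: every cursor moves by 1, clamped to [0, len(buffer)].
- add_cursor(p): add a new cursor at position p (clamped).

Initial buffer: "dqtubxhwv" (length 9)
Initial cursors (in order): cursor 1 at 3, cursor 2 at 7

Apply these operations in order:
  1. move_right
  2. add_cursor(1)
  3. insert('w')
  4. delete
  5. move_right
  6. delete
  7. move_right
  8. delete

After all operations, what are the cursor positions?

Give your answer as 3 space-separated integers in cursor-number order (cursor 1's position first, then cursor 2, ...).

Answer: 2 3 1

Derivation:
After op 1 (move_right): buffer="dqtubxhwv" (len 9), cursors c1@4 c2@8, authorship .........
After op 2 (add_cursor(1)): buffer="dqtubxhwv" (len 9), cursors c3@1 c1@4 c2@8, authorship .........
After op 3 (insert('w')): buffer="dwqtuwbxhwwv" (len 12), cursors c3@2 c1@6 c2@11, authorship .3...1....2.
After op 4 (delete): buffer="dqtubxhwv" (len 9), cursors c3@1 c1@4 c2@8, authorship .........
After op 5 (move_right): buffer="dqtubxhwv" (len 9), cursors c3@2 c1@5 c2@9, authorship .........
After op 6 (delete): buffer="dtuxhw" (len 6), cursors c3@1 c1@3 c2@6, authorship ......
After op 7 (move_right): buffer="dtuxhw" (len 6), cursors c3@2 c1@4 c2@6, authorship ......
After op 8 (delete): buffer="duh" (len 3), cursors c3@1 c1@2 c2@3, authorship ...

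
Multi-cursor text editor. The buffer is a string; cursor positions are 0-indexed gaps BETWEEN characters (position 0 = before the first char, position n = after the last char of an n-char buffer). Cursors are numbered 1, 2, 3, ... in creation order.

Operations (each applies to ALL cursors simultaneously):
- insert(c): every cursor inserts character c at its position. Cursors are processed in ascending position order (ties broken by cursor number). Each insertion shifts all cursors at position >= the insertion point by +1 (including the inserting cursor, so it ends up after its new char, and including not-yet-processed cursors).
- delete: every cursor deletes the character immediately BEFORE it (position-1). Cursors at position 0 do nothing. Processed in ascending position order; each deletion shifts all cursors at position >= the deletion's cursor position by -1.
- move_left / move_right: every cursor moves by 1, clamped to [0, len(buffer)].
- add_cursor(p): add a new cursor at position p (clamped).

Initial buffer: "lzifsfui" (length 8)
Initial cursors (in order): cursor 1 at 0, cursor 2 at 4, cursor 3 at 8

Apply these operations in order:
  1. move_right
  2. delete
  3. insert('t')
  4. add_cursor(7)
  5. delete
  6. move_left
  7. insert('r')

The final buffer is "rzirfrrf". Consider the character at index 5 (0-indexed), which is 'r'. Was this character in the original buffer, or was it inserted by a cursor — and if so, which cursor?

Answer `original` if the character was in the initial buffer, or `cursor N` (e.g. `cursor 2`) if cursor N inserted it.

After op 1 (move_right): buffer="lzifsfui" (len 8), cursors c1@1 c2@5 c3@8, authorship ........
After op 2 (delete): buffer="ziffu" (len 5), cursors c1@0 c2@3 c3@5, authorship .....
After op 3 (insert('t')): buffer="tziftfut" (len 8), cursors c1@1 c2@5 c3@8, authorship 1...2..3
After op 4 (add_cursor(7)): buffer="tziftfut" (len 8), cursors c1@1 c2@5 c4@7 c3@8, authorship 1...2..3
After op 5 (delete): buffer="ziff" (len 4), cursors c1@0 c2@3 c3@4 c4@4, authorship ....
After op 6 (move_left): buffer="ziff" (len 4), cursors c1@0 c2@2 c3@3 c4@3, authorship ....
After op 7 (insert('r')): buffer="rzirfrrf" (len 8), cursors c1@1 c2@4 c3@7 c4@7, authorship 1..2.34.
Authorship (.=original, N=cursor N): 1 . . 2 . 3 4 .
Index 5: author = 3

Answer: cursor 3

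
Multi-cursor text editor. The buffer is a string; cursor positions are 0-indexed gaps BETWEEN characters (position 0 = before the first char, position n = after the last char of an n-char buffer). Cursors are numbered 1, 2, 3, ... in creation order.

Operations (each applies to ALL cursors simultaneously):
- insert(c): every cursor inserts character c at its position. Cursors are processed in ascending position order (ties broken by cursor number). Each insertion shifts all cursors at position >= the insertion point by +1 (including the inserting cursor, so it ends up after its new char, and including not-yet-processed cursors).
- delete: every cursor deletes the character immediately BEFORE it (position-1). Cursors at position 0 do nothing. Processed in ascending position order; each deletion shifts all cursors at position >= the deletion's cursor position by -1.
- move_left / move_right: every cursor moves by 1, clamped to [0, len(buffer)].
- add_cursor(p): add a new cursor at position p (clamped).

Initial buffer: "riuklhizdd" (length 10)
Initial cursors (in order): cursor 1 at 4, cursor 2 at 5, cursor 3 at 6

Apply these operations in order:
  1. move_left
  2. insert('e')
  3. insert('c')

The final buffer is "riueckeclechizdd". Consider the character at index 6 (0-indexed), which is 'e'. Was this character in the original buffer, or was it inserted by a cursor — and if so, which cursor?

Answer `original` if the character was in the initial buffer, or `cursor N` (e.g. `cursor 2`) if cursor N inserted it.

Answer: cursor 2

Derivation:
After op 1 (move_left): buffer="riuklhizdd" (len 10), cursors c1@3 c2@4 c3@5, authorship ..........
After op 2 (insert('e')): buffer="riuekelehizdd" (len 13), cursors c1@4 c2@6 c3@8, authorship ...1.2.3.....
After op 3 (insert('c')): buffer="riueckeclechizdd" (len 16), cursors c1@5 c2@8 c3@11, authorship ...11.22.33.....
Authorship (.=original, N=cursor N): . . . 1 1 . 2 2 . 3 3 . . . . .
Index 6: author = 2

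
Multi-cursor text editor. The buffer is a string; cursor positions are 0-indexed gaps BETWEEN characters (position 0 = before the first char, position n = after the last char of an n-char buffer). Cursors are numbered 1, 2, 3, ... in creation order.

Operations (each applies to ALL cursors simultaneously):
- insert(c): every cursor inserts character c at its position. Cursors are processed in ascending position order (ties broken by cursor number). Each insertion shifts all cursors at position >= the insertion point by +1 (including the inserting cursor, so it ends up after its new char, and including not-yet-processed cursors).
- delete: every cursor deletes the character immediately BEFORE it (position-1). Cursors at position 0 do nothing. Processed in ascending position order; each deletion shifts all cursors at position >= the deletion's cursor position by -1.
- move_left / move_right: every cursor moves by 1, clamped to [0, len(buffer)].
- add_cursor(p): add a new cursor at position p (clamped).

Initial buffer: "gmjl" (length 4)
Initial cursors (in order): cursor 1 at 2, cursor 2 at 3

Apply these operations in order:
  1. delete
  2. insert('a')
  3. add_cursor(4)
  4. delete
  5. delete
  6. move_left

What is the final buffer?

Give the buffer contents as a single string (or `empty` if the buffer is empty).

After op 1 (delete): buffer="gl" (len 2), cursors c1@1 c2@1, authorship ..
After op 2 (insert('a')): buffer="gaal" (len 4), cursors c1@3 c2@3, authorship .12.
After op 3 (add_cursor(4)): buffer="gaal" (len 4), cursors c1@3 c2@3 c3@4, authorship .12.
After op 4 (delete): buffer="g" (len 1), cursors c1@1 c2@1 c3@1, authorship .
After op 5 (delete): buffer="" (len 0), cursors c1@0 c2@0 c3@0, authorship 
After op 6 (move_left): buffer="" (len 0), cursors c1@0 c2@0 c3@0, authorship 

Answer: empty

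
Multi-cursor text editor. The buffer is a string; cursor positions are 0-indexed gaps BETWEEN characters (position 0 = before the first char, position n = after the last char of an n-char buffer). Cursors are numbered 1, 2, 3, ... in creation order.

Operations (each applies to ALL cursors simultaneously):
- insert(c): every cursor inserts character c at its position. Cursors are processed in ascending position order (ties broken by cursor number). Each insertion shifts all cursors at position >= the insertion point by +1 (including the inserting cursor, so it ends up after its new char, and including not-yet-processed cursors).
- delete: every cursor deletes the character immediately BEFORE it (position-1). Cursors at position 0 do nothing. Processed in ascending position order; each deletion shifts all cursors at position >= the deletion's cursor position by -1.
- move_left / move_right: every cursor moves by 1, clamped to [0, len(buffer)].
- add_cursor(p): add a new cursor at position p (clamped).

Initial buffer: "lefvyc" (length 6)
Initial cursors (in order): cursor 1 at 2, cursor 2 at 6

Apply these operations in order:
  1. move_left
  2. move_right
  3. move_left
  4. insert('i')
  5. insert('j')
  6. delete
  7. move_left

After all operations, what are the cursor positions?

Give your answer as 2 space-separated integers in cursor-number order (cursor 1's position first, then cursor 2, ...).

Answer: 1 6

Derivation:
After op 1 (move_left): buffer="lefvyc" (len 6), cursors c1@1 c2@5, authorship ......
After op 2 (move_right): buffer="lefvyc" (len 6), cursors c1@2 c2@6, authorship ......
After op 3 (move_left): buffer="lefvyc" (len 6), cursors c1@1 c2@5, authorship ......
After op 4 (insert('i')): buffer="liefvyic" (len 8), cursors c1@2 c2@7, authorship .1....2.
After op 5 (insert('j')): buffer="lijefvyijc" (len 10), cursors c1@3 c2@9, authorship .11....22.
After op 6 (delete): buffer="liefvyic" (len 8), cursors c1@2 c2@7, authorship .1....2.
After op 7 (move_left): buffer="liefvyic" (len 8), cursors c1@1 c2@6, authorship .1....2.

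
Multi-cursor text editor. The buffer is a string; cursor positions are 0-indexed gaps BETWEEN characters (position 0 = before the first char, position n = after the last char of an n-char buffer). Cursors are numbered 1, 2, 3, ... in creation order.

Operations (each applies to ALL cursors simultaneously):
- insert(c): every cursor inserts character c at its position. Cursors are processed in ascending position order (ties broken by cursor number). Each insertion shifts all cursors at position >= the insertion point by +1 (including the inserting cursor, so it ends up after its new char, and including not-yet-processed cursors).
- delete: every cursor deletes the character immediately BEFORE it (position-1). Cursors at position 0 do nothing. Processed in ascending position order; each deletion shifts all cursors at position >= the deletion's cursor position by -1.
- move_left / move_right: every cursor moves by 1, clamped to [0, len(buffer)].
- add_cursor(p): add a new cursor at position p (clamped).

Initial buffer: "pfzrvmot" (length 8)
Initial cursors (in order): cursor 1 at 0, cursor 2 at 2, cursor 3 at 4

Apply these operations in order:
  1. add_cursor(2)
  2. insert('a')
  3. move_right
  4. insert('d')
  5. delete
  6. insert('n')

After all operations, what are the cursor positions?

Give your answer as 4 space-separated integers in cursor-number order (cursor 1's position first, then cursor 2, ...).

Answer: 3 9 13 9

Derivation:
After op 1 (add_cursor(2)): buffer="pfzrvmot" (len 8), cursors c1@0 c2@2 c4@2 c3@4, authorship ........
After op 2 (insert('a')): buffer="apfaazravmot" (len 12), cursors c1@1 c2@5 c4@5 c3@8, authorship 1..24..3....
After op 3 (move_right): buffer="apfaazravmot" (len 12), cursors c1@2 c2@6 c4@6 c3@9, authorship 1..24..3....
After op 4 (insert('d')): buffer="apdfaazddravdmot" (len 16), cursors c1@3 c2@9 c4@9 c3@13, authorship 1.1.24.24.3.3...
After op 5 (delete): buffer="apfaazravmot" (len 12), cursors c1@2 c2@6 c4@6 c3@9, authorship 1..24..3....
After op 6 (insert('n')): buffer="apnfaaznnravnmot" (len 16), cursors c1@3 c2@9 c4@9 c3@13, authorship 1.1.24.24.3.3...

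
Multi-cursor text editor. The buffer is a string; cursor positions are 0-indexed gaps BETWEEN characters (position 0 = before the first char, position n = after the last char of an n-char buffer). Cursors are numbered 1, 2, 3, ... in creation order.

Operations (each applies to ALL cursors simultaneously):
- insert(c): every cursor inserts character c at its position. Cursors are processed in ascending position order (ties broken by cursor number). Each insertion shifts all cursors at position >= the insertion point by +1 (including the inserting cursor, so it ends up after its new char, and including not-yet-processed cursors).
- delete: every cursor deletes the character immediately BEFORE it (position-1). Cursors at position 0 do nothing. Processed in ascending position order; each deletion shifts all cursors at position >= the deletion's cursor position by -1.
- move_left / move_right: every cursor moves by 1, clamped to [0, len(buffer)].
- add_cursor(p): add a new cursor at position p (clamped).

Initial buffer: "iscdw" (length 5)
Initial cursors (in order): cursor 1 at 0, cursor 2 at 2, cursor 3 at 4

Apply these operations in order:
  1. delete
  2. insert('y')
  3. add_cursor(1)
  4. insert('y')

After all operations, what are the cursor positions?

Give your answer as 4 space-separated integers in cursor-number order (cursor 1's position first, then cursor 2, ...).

Answer: 3 6 9 3

Derivation:
After op 1 (delete): buffer="icw" (len 3), cursors c1@0 c2@1 c3@2, authorship ...
After op 2 (insert('y')): buffer="yiycyw" (len 6), cursors c1@1 c2@3 c3@5, authorship 1.2.3.
After op 3 (add_cursor(1)): buffer="yiycyw" (len 6), cursors c1@1 c4@1 c2@3 c3@5, authorship 1.2.3.
After op 4 (insert('y')): buffer="yyyiyycyyw" (len 10), cursors c1@3 c4@3 c2@6 c3@9, authorship 114.22.33.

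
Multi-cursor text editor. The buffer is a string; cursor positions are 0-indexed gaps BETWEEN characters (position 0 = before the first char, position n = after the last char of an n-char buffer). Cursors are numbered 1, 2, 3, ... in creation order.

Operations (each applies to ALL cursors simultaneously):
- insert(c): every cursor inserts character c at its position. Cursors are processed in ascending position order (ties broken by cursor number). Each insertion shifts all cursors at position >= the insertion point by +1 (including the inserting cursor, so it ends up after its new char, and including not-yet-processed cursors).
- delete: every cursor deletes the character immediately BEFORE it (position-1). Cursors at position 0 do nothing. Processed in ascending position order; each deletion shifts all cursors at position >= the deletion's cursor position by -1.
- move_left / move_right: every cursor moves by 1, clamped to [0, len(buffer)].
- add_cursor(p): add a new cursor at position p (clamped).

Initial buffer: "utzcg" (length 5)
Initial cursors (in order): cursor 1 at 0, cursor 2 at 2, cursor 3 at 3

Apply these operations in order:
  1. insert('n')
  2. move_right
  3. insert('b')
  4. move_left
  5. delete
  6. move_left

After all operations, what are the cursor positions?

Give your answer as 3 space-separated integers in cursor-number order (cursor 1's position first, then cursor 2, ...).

After op 1 (insert('n')): buffer="nutnzncg" (len 8), cursors c1@1 c2@4 c3@6, authorship 1..2.3..
After op 2 (move_right): buffer="nutnzncg" (len 8), cursors c1@2 c2@5 c3@7, authorship 1..2.3..
After op 3 (insert('b')): buffer="nubtnzbncbg" (len 11), cursors c1@3 c2@7 c3@10, authorship 1.1.2.23.3.
After op 4 (move_left): buffer="nubtnzbncbg" (len 11), cursors c1@2 c2@6 c3@9, authorship 1.1.2.23.3.
After op 5 (delete): buffer="nbtnbnbg" (len 8), cursors c1@1 c2@4 c3@6, authorship 11.2233.
After op 6 (move_left): buffer="nbtnbnbg" (len 8), cursors c1@0 c2@3 c3@5, authorship 11.2233.

Answer: 0 3 5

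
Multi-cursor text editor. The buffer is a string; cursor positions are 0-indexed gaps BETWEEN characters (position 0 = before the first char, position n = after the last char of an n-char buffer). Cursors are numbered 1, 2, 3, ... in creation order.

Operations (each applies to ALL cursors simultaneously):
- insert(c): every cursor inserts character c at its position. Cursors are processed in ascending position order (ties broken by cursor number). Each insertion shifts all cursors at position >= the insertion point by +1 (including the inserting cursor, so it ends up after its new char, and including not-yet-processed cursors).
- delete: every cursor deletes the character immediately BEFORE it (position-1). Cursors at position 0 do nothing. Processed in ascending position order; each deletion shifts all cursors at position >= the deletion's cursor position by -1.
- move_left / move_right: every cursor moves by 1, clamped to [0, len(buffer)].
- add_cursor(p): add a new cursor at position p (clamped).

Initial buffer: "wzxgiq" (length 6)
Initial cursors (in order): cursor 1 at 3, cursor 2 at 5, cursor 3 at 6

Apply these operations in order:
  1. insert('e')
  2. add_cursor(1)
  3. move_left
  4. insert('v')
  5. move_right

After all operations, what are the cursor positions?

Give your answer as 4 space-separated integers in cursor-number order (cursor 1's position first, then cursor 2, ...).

Answer: 6 10 13 2

Derivation:
After op 1 (insert('e')): buffer="wzxegieqe" (len 9), cursors c1@4 c2@7 c3@9, authorship ...1..2.3
After op 2 (add_cursor(1)): buffer="wzxegieqe" (len 9), cursors c4@1 c1@4 c2@7 c3@9, authorship ...1..2.3
After op 3 (move_left): buffer="wzxegieqe" (len 9), cursors c4@0 c1@3 c2@6 c3@8, authorship ...1..2.3
After op 4 (insert('v')): buffer="vwzxvegiveqve" (len 13), cursors c4@1 c1@5 c2@9 c3@12, authorship 4...11..22.33
After op 5 (move_right): buffer="vwzxvegiveqve" (len 13), cursors c4@2 c1@6 c2@10 c3@13, authorship 4...11..22.33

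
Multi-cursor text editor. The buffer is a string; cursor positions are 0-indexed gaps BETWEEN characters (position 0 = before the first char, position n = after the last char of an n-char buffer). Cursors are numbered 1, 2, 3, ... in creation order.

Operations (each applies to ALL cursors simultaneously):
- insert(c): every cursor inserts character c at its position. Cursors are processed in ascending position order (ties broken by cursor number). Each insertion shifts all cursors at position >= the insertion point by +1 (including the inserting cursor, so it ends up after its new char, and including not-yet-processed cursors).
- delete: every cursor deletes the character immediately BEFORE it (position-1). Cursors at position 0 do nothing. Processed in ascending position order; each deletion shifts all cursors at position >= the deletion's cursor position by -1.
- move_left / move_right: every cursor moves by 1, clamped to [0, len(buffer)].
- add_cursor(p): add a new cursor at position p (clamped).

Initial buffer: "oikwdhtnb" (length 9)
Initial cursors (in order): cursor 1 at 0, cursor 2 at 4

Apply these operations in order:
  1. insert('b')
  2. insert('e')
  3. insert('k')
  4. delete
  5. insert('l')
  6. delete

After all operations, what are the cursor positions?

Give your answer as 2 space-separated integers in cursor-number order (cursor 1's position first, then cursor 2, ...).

After op 1 (insert('b')): buffer="boikwbdhtnb" (len 11), cursors c1@1 c2@6, authorship 1....2.....
After op 2 (insert('e')): buffer="beoikwbedhtnb" (len 13), cursors c1@2 c2@8, authorship 11....22.....
After op 3 (insert('k')): buffer="bekoikwbekdhtnb" (len 15), cursors c1@3 c2@10, authorship 111....222.....
After op 4 (delete): buffer="beoikwbedhtnb" (len 13), cursors c1@2 c2@8, authorship 11....22.....
After op 5 (insert('l')): buffer="beloikwbeldhtnb" (len 15), cursors c1@3 c2@10, authorship 111....222.....
After op 6 (delete): buffer="beoikwbedhtnb" (len 13), cursors c1@2 c2@8, authorship 11....22.....

Answer: 2 8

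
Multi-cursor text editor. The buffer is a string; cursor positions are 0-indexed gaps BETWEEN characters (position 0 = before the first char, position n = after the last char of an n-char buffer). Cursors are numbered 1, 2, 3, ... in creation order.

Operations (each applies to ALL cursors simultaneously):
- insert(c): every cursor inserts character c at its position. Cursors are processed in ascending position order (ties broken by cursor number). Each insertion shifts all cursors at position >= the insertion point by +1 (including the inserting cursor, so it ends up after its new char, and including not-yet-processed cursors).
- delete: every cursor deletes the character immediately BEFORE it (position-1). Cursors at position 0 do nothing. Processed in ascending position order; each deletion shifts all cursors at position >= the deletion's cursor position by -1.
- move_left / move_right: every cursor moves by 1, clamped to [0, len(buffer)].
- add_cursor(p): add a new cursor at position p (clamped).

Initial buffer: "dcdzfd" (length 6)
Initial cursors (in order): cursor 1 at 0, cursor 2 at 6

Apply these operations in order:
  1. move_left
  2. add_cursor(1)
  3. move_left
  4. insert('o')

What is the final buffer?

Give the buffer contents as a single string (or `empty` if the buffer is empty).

After op 1 (move_left): buffer="dcdzfd" (len 6), cursors c1@0 c2@5, authorship ......
After op 2 (add_cursor(1)): buffer="dcdzfd" (len 6), cursors c1@0 c3@1 c2@5, authorship ......
After op 3 (move_left): buffer="dcdzfd" (len 6), cursors c1@0 c3@0 c2@4, authorship ......
After op 4 (insert('o')): buffer="oodcdzofd" (len 9), cursors c1@2 c3@2 c2@7, authorship 13....2..

Answer: oodcdzofd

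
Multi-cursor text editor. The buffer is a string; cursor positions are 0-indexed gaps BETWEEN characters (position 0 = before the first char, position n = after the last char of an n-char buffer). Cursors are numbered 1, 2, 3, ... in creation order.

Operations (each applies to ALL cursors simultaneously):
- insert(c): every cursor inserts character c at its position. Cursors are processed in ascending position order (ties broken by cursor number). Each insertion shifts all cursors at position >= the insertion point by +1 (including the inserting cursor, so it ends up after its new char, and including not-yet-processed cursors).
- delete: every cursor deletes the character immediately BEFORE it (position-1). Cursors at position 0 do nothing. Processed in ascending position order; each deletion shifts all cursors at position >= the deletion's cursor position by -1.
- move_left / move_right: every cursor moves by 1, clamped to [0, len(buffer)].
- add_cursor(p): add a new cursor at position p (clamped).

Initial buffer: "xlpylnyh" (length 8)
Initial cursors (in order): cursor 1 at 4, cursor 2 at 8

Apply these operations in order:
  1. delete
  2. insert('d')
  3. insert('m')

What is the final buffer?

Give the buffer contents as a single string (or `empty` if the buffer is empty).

Answer: xlpdmlnydm

Derivation:
After op 1 (delete): buffer="xlplny" (len 6), cursors c1@3 c2@6, authorship ......
After op 2 (insert('d')): buffer="xlpdlnyd" (len 8), cursors c1@4 c2@8, authorship ...1...2
After op 3 (insert('m')): buffer="xlpdmlnydm" (len 10), cursors c1@5 c2@10, authorship ...11...22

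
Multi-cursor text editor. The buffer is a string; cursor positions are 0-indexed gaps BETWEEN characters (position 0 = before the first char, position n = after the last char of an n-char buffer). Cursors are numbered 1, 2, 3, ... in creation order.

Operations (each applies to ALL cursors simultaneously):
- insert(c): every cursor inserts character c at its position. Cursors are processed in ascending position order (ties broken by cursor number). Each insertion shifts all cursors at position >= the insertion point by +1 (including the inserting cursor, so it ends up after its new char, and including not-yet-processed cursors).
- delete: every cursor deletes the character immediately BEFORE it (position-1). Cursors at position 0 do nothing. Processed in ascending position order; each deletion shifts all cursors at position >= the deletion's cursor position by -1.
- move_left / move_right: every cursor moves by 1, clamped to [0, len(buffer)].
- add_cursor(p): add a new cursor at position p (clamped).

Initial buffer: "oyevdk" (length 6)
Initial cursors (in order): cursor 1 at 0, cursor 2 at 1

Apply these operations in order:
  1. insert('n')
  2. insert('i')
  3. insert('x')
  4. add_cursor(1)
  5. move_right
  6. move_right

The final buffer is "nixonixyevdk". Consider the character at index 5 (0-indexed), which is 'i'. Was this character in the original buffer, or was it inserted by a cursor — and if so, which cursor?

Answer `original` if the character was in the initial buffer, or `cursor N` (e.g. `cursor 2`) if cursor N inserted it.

Answer: cursor 2

Derivation:
After op 1 (insert('n')): buffer="nonyevdk" (len 8), cursors c1@1 c2@3, authorship 1.2.....
After op 2 (insert('i')): buffer="nioniyevdk" (len 10), cursors c1@2 c2@5, authorship 11.22.....
After op 3 (insert('x')): buffer="nixonixyevdk" (len 12), cursors c1@3 c2@7, authorship 111.222.....
After op 4 (add_cursor(1)): buffer="nixonixyevdk" (len 12), cursors c3@1 c1@3 c2@7, authorship 111.222.....
After op 5 (move_right): buffer="nixonixyevdk" (len 12), cursors c3@2 c1@4 c2@8, authorship 111.222.....
After op 6 (move_right): buffer="nixonixyevdk" (len 12), cursors c3@3 c1@5 c2@9, authorship 111.222.....
Authorship (.=original, N=cursor N): 1 1 1 . 2 2 2 . . . . .
Index 5: author = 2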